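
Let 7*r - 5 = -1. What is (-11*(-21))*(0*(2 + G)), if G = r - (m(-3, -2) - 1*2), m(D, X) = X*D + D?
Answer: 0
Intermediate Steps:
r = 4/7 (r = 5/7 + (1/7)*(-1) = 5/7 - 1/7 = 4/7 ≈ 0.57143)
m(D, X) = D + D*X (m(D, X) = D*X + D = D + D*X)
G = -3/7 (G = 4/7 - (-3*(1 - 2) - 1*2) = 4/7 - (-3*(-1) - 2) = 4/7 - (3 - 2) = 4/7 - 1*1 = 4/7 - 1 = -3/7 ≈ -0.42857)
(-11*(-21))*(0*(2 + G)) = (-11*(-21))*(0*(2 - 3/7)) = 231*(0*(11/7)) = 231*0 = 0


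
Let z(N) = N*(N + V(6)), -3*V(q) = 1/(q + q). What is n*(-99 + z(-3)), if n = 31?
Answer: -33449/12 ≈ -2787.4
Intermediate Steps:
V(q) = -1/(6*q) (V(q) = -1/(3*(q + q)) = -1/(2*q)/3 = -1/(6*q))
z(N) = N*(-1/36 + N) (z(N) = N*(N - ⅙/6) = N*(N - ⅙*⅙) = N*(N - 1/36) = N*(-1/36 + N))
n*(-99 + z(-3)) = 31*(-99 - 3*(-1/36 - 3)) = 31*(-99 - 3*(-109/36)) = 31*(-99 + 109/12) = 31*(-1079/12) = -33449/12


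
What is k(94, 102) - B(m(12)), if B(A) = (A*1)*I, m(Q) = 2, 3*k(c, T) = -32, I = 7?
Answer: -74/3 ≈ -24.667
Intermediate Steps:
k(c, T) = -32/3 (k(c, T) = (⅓)*(-32) = -32/3)
B(A) = 7*A (B(A) = (A*1)*7 = A*7 = 7*A)
k(94, 102) - B(m(12)) = -32/3 - 7*2 = -32/3 - 1*14 = -32/3 - 14 = -74/3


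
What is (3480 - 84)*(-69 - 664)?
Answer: -2489268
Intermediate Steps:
(3480 - 84)*(-69 - 664) = 3396*(-733) = -2489268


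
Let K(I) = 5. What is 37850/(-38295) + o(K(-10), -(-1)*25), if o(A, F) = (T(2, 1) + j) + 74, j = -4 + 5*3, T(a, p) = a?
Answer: 658763/7659 ≈ 86.012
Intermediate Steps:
j = 11 (j = -4 + 15 = 11)
o(A, F) = 87 (o(A, F) = (2 + 11) + 74 = 13 + 74 = 87)
37850/(-38295) + o(K(-10), -(-1)*25) = 37850/(-38295) + 87 = 37850*(-1/38295) + 87 = -7570/7659 + 87 = 658763/7659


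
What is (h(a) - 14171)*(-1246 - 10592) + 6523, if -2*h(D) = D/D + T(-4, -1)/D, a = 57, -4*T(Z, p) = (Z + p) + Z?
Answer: 12750441997/76 ≈ 1.6777e+8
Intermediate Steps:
T(Z, p) = -Z/2 - p/4 (T(Z, p) = -((Z + p) + Z)/4 = -(p + 2*Z)/4 = -Z/2 - p/4)
h(D) = -1/2 - 9/(8*D) (h(D) = -(D/D + (-1/2*(-4) - 1/4*(-1))/D)/2 = -(1 + (2 + 1/4)/D)/2 = -(1 + 9/(4*D))/2 = -1/2 - 9/(8*D))
(h(a) - 14171)*(-1246 - 10592) + 6523 = ((1/8)*(-9 - 4*57)/57 - 14171)*(-1246 - 10592) + 6523 = ((1/8)*(1/57)*(-9 - 228) - 14171)*(-11838) + 6523 = ((1/8)*(1/57)*(-237) - 14171)*(-11838) + 6523 = (-79/152 - 14171)*(-11838) + 6523 = -2154071/152*(-11838) + 6523 = 12749946249/76 + 6523 = 12750441997/76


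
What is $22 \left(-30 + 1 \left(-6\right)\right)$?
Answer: $-792$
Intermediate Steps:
$22 \left(-30 + 1 \left(-6\right)\right) = 22 \left(-30 - 6\right) = 22 \left(-36\right) = -792$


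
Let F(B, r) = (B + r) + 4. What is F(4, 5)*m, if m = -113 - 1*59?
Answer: -2236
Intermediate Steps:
m = -172 (m = -113 - 59 = -172)
F(B, r) = 4 + B + r
F(4, 5)*m = (4 + 4 + 5)*(-172) = 13*(-172) = -2236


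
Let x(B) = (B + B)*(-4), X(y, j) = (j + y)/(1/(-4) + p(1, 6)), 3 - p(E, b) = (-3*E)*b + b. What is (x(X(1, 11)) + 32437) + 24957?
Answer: 3385862/59 ≈ 57388.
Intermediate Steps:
p(E, b) = 3 - b + 3*E*b (p(E, b) = 3 - ((-3*E)*b + b) = 3 - (-3*E*b + b) = 3 - (b - 3*E*b) = 3 + (-b + 3*E*b) = 3 - b + 3*E*b)
X(y, j) = 4*j/59 + 4*y/59 (X(y, j) = (j + y)/(1/(-4) + (3 - 1*6 + 3*1*6)) = (j + y)/(-¼ + (3 - 6 + 18)) = (j + y)/(-¼ + 15) = (j + y)/(59/4) = (j + y)*(4/59) = 4*j/59 + 4*y/59)
x(B) = -8*B (x(B) = (2*B)*(-4) = -8*B)
(x(X(1, 11)) + 32437) + 24957 = (-8*((4/59)*11 + (4/59)*1) + 32437) + 24957 = (-8*(44/59 + 4/59) + 32437) + 24957 = (-8*48/59 + 32437) + 24957 = (-384/59 + 32437) + 24957 = 1913399/59 + 24957 = 3385862/59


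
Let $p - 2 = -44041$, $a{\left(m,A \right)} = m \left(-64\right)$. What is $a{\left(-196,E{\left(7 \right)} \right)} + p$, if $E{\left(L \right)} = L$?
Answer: $-31495$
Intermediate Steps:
$a{\left(m,A \right)} = - 64 m$
$p = -44039$ ($p = 2 - 44041 = -44039$)
$a{\left(-196,E{\left(7 \right)} \right)} + p = \left(-64\right) \left(-196\right) - 44039 = 12544 - 44039 = -31495$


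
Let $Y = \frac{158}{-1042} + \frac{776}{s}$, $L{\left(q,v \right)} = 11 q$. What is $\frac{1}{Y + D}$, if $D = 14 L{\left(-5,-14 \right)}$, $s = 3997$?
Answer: $- \frac{2082437}{1603387957} \approx -0.0012988$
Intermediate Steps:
$Y = \frac{88533}{2082437}$ ($Y = \frac{158}{-1042} + \frac{776}{3997} = 158 \left(- \frac{1}{1042}\right) + 776 \cdot \frac{1}{3997} = - \frac{79}{521} + \frac{776}{3997} = \frac{88533}{2082437} \approx 0.042514$)
$D = -770$ ($D = 14 \cdot 11 \left(-5\right) = 14 \left(-55\right) = -770$)
$\frac{1}{Y + D} = \frac{1}{\frac{88533}{2082437} - 770} = \frac{1}{- \frac{1603387957}{2082437}} = - \frac{2082437}{1603387957}$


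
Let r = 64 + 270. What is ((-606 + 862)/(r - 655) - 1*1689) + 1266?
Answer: -136039/321 ≈ -423.80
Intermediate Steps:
r = 334
((-606 + 862)/(r - 655) - 1*1689) + 1266 = ((-606 + 862)/(334 - 655) - 1*1689) + 1266 = (256/(-321) - 1689) + 1266 = (256*(-1/321) - 1689) + 1266 = (-256/321 - 1689) + 1266 = -542425/321 + 1266 = -136039/321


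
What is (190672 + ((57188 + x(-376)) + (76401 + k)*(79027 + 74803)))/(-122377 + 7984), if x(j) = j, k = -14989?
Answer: -3149085148/38131 ≈ -82586.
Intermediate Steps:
(190672 + ((57188 + x(-376)) + (76401 + k)*(79027 + 74803)))/(-122377 + 7984) = (190672 + ((57188 - 376) + (76401 - 14989)*(79027 + 74803)))/(-122377 + 7984) = (190672 + (56812 + 61412*153830))/(-114393) = (190672 + (56812 + 9447007960))*(-1/114393) = (190672 + 9447064772)*(-1/114393) = 9447255444*(-1/114393) = -3149085148/38131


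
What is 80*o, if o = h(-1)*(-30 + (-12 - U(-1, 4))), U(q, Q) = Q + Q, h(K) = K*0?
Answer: 0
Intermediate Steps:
h(K) = 0
U(q, Q) = 2*Q
o = 0 (o = 0*(-30 + (-12 - 2*4)) = 0*(-30 + (-12 - 1*8)) = 0*(-30 + (-12 - 8)) = 0*(-30 - 20) = 0*(-50) = 0)
80*o = 80*0 = 0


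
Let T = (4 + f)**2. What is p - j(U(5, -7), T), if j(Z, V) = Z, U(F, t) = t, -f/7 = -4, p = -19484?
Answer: -19477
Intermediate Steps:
f = 28 (f = -7*(-4) = 28)
T = 1024 (T = (4 + 28)**2 = 32**2 = 1024)
p - j(U(5, -7), T) = -19484 - 1*(-7) = -19484 + 7 = -19477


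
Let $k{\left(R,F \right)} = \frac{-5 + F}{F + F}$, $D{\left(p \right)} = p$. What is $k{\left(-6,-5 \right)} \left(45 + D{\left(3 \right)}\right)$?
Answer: $48$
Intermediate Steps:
$k{\left(R,F \right)} = \frac{-5 + F}{2 F}$
$k{\left(-6,-5 \right)} \left(45 + D{\left(3 \right)}\right) = \frac{-5 - 5}{2 \left(-5\right)} \left(45 + 3\right) = \frac{1}{2} \left(- \frac{1}{5}\right) \left(-10\right) 48 = 1 \cdot 48 = 48$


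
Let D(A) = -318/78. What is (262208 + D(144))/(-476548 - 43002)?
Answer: -3408651/6754150 ≈ -0.50467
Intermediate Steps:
D(A) = -53/13 (D(A) = -318*1/78 = -53/13)
(262208 + D(144))/(-476548 - 43002) = (262208 - 53/13)/(-476548 - 43002) = (3408651/13)/(-519550) = (3408651/13)*(-1/519550) = -3408651/6754150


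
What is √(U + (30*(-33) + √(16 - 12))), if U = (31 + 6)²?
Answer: √381 ≈ 19.519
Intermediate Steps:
U = 1369 (U = 37² = 1369)
√(U + (30*(-33) + √(16 - 12))) = √(1369 + (30*(-33) + √(16 - 12))) = √(1369 + (-990 + √4)) = √(1369 + (-990 + 2)) = √(1369 - 988) = √381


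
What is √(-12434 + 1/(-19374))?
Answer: I*√4667125245558/19374 ≈ 111.51*I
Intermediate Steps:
√(-12434 + 1/(-19374)) = √(-12434 - 1/19374) = √(-240896317/19374) = I*√4667125245558/19374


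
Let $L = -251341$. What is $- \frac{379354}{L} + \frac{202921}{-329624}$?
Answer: $\frac{74041815835}{82848025784} \approx 0.89371$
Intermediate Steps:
$- \frac{379354}{L} + \frac{202921}{-329624} = - \frac{379354}{-251341} + \frac{202921}{-329624} = \left(-379354\right) \left(- \frac{1}{251341}\right) + 202921 \left(- \frac{1}{329624}\right) = \frac{379354}{251341} - \frac{202921}{329624} = \frac{74041815835}{82848025784}$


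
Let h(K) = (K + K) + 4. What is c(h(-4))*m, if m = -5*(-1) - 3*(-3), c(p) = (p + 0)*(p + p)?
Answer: 448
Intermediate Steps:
h(K) = 4 + 2*K (h(K) = 2*K + 4 = 4 + 2*K)
c(p) = 2*p**2 (c(p) = p*(2*p) = 2*p**2)
m = 14 (m = 5 + 9 = 14)
c(h(-4))*m = (2*(4 + 2*(-4))**2)*14 = (2*(4 - 8)**2)*14 = (2*(-4)**2)*14 = (2*16)*14 = 32*14 = 448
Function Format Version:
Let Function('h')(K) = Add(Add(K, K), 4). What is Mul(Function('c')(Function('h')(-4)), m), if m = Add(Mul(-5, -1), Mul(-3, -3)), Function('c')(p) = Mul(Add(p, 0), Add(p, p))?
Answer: 448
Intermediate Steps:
Function('h')(K) = Add(4, Mul(2, K)) (Function('h')(K) = Add(Mul(2, K), 4) = Add(4, Mul(2, K)))
Function('c')(p) = Mul(2, Pow(p, 2)) (Function('c')(p) = Mul(p, Mul(2, p)) = Mul(2, Pow(p, 2)))
m = 14 (m = Add(5, 9) = 14)
Mul(Function('c')(Function('h')(-4)), m) = Mul(Mul(2, Pow(Add(4, Mul(2, -4)), 2)), 14) = Mul(Mul(2, Pow(Add(4, -8), 2)), 14) = Mul(Mul(2, Pow(-4, 2)), 14) = Mul(Mul(2, 16), 14) = Mul(32, 14) = 448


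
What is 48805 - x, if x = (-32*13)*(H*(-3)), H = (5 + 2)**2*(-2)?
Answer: 171109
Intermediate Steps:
H = -98 (H = 7**2*(-2) = 49*(-2) = -98)
x = -122304 (x = (-32*13)*(-98*(-3)) = -416*294 = -122304)
48805 - x = 48805 - 1*(-122304) = 48805 + 122304 = 171109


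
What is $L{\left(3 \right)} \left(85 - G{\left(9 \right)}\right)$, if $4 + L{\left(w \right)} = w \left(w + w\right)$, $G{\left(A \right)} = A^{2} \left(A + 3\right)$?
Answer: $-12418$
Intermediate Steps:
$G{\left(A \right)} = A^{2} \left(3 + A\right)$
$L{\left(w \right)} = -4 + 2 w^{2}$ ($L{\left(w \right)} = -4 + w \left(w + w\right) = -4 + w 2 w = -4 + 2 w^{2}$)
$L{\left(3 \right)} \left(85 - G{\left(9 \right)}\right) = \left(-4 + 2 \cdot 3^{2}\right) \left(85 - 9^{2} \left(3 + 9\right)\right) = \left(-4 + 2 \cdot 9\right) \left(85 - 81 \cdot 12\right) = \left(-4 + 18\right) \left(85 - 972\right) = 14 \left(85 - 972\right) = 14 \left(-887\right) = -12418$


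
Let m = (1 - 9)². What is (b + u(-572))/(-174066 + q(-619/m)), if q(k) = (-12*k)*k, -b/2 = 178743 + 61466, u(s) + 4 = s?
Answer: 492537856/179393067 ≈ 2.7456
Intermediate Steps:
u(s) = -4 + s
b = -480418 (b = -2*(178743 + 61466) = -2*240209 = -480418)
m = 64 (m = (-8)² = 64)
q(k) = -12*k²
(b + u(-572))/(-174066 + q(-619/m)) = (-480418 + (-4 - 572))/(-174066 - 12*(-619/64)²) = (-480418 - 576)/(-174066 - 12*(-619*1/64)²) = -480994/(-174066 - 12*(-619/64)²) = -480994/(-174066 - 12*383161/4096) = -480994/(-174066 - 1149483/1024) = -480994/(-179393067/1024) = -480994*(-1024/179393067) = 492537856/179393067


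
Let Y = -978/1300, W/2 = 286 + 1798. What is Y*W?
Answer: -1019076/325 ≈ -3135.6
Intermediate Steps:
W = 4168 (W = 2*(286 + 1798) = 2*2084 = 4168)
Y = -489/650 (Y = -978*1/1300 = -489/650 ≈ -0.75231)
Y*W = -489/650*4168 = -1019076/325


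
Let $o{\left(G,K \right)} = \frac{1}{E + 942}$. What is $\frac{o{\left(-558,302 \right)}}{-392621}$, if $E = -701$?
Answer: $- \frac{1}{94621661} \approx -1.0568 \cdot 10^{-8}$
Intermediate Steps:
$o{\left(G,K \right)} = \frac{1}{241}$ ($o{\left(G,K \right)} = \frac{1}{-701 + 942} = \frac{1}{241}$)
$\frac{o{\left(-558,302 \right)}}{-392621} = \frac{1}{241 \left(-392621\right)} = \frac{1}{241} \left(- \frac{1}{392621}\right) = - \frac{1}{94621661}$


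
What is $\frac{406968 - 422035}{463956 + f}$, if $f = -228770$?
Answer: $- \frac{15067}{235186} \approx -0.064064$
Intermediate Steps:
$\frac{406968 - 422035}{463956 + f} = \frac{406968 - 422035}{463956 - 228770} = - \frac{15067}{235186}$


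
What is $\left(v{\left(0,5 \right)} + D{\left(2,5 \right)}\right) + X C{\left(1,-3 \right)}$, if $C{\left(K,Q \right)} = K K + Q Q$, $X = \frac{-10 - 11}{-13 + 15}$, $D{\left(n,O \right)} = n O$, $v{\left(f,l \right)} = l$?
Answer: $-90$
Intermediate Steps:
$D{\left(n,O \right)} = O n$
$X = - \frac{21}{2} \approx -10.5$
$C{\left(K,Q \right)} = K^{2} + Q^{2}$
$\left(v{\left(0,5 \right)} + D{\left(2,5 \right)}\right) + X C{\left(1,-3 \right)} = \left(5 + 5 \cdot 2\right) - \frac{21 \left(1^{2} + \left(-3\right)^{2}\right)}{2} = \left(5 + 10\right) - \frac{21 \left(1 + 9\right)}{2} = 15 - 105 = -90$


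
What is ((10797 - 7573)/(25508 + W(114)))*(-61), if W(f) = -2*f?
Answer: -24583/3160 ≈ -7.7794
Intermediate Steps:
((10797 - 7573)/(25508 + W(114)))*(-61) = ((10797 - 7573)/(25508 - 2*114))*(-61) = (3224/(25508 - 228))*(-61) = (3224/25280)*(-61) = (3224*(1/25280))*(-61) = (403/3160)*(-61) = -24583/3160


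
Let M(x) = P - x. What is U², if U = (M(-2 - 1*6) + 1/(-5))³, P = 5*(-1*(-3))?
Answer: 2194972623936/15625 ≈ 1.4048e+8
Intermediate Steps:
P = 15 (P = 5*3 = 15)
M(x) = 15 - x
U = 1481544/125 (U = ((15 - (-2 - 1*6)) + 1/(-5))³ = ((15 - (-2 - 6)) - ⅕)³ = ((15 - 1*(-8)) - ⅕)³ = ((15 + 8) - ⅕)³ = (23 - ⅕)³ = (114/5)³ = 1481544/125 ≈ 11852.)
U² = (1481544/125)² = 2194972623936/15625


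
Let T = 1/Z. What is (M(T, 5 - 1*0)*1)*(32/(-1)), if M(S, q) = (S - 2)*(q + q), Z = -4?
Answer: 720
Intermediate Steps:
T = -1/4 (T = 1/(-4) = -1/4 ≈ -0.25000)
M(S, q) = 2*q*(-2 + S) (M(S, q) = (-2 + S)*(2*q) = 2*q*(-2 + S))
(M(T, 5 - 1*0)*1)*(32/(-1)) = ((2*(5 - 1*0)*(-2 - 1/4))*1)*(32/(-1)) = ((2*(5 + 0)*(-9/4))*1)*(32*(-1)) = ((2*5*(-9/4))*1)*(-32) = -45/2*1*(-32) = -45/2*(-32) = 720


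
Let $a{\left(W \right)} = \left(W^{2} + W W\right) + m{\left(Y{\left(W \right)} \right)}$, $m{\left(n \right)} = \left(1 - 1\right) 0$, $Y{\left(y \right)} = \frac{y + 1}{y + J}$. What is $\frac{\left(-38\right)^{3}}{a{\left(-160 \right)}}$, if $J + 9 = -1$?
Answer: $- \frac{6859}{6400} \approx -1.0717$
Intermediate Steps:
$J = -10$ ($J = -9 - 1 = -10$)
$Y{\left(y \right)} = \frac{1 + y}{-10 + y}$ ($Y{\left(y \right)} = \frac{y + 1}{y - 10} = \frac{1 + y}{-10 + y}$)
$m{\left(n \right)} = 0$ ($m{\left(n \right)} = 0 \cdot 0 = 0$)
$a{\left(W \right)} = 2 W^{2}$ ($a{\left(W \right)} = \left(W^{2} + W W\right) + 0 = \left(W^{2} + W^{2}\right) + 0 = 2 W^{2} + 0 = 2 W^{2}$)
$\frac{\left(-38\right)^{3}}{a{\left(-160 \right)}} = \frac{\left(-38\right)^{3}}{2 \left(-160\right)^{2}} = - \frac{54872}{2 \cdot 25600} = - \frac{54872}{51200} = \left(-54872\right) \frac{1}{51200} = - \frac{6859}{6400}$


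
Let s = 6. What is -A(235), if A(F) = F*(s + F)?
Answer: -56635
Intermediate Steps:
A(F) = F*(6 + F)
-A(235) = -235*(6 + 235) = -235*241 = -1*56635 = -56635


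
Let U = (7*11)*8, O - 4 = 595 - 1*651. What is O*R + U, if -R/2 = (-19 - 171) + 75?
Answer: -11344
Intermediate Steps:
O = -52 (O = 4 + (595 - 1*651) = 4 + (595 - 651) = 4 - 56 = -52)
R = 230 (R = -2*((-19 - 171) + 75) = -2*(-190 + 75) = -2*(-115) = 230)
U = 616 (U = 77*8 = 616)
O*R + U = -52*230 + 616 = -11960 + 616 = -11344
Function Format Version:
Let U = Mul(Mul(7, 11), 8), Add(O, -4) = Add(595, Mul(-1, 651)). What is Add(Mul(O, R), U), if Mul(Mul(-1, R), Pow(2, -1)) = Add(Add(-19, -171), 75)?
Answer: -11344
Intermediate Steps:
O = -52 (O = Add(4, Add(595, Mul(-1, 651))) = Add(4, Add(595, -651)) = Add(4, -56) = -52)
R = 230 (R = Mul(-2, Add(Add(-19, -171), 75)) = Mul(-2, Add(-190, 75)) = Mul(-2, -115) = 230)
U = 616 (U = Mul(77, 8) = 616)
Add(Mul(O, R), U) = Add(Mul(-52, 230), 616) = Add(-11960, 616) = -11344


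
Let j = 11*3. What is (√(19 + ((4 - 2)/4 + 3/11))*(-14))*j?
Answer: -21*√9570 ≈ -2054.4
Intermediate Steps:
j = 33
(√(19 + ((4 - 2)/4 + 3/11))*(-14))*j = (√(19 + ((4 - 2)/4 + 3/11))*(-14))*33 = (√(19 + (2*(¼) + 3*(1/11)))*(-14))*33 = (√(19 + (½ + 3/11))*(-14))*33 = (√(19 + 17/22)*(-14))*33 = (√(435/22)*(-14))*33 = ((√9570/22)*(-14))*33 = -7*√9570/11*33 = -21*√9570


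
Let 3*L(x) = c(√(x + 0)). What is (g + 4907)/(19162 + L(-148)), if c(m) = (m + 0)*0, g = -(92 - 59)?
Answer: 2437/9581 ≈ 0.25436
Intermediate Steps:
g = -33 (g = -1*33 = -33)
c(m) = 0 (c(m) = m*0 = 0)
L(x) = 0 (L(x) = (⅓)*0 = 0)
(g + 4907)/(19162 + L(-148)) = (-33 + 4907)/(19162 + 0) = 4874/19162 = 4874*(1/19162) = 2437/9581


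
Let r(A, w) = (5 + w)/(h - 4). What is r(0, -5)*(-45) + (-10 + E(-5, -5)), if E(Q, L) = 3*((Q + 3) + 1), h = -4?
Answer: -13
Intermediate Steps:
r(A, w) = -5/8 - w/8 (r(A, w) = (5 + w)/(-4 - 4) = (5 + w)/(-8) = (5 + w)*(-⅛) = -5/8 - w/8)
E(Q, L) = 12 + 3*Q (E(Q, L) = 3*((3 + Q) + 1) = 3*(4 + Q) = 12 + 3*Q)
r(0, -5)*(-45) + (-10 + E(-5, -5)) = (-5/8 - ⅛*(-5))*(-45) + (-10 + (12 + 3*(-5))) = (-5/8 + 5/8)*(-45) + (-10 + (12 - 15)) = 0*(-45) + (-10 - 3) = 0 - 13 = -13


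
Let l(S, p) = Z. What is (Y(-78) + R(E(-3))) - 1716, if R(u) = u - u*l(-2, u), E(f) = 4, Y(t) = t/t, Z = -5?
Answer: -1691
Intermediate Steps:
Y(t) = 1
l(S, p) = -5
R(u) = 6*u (R(u) = u - u*(-5) = u - (-5)*u = u + 5*u = 6*u)
(Y(-78) + R(E(-3))) - 1716 = (1 + 6*4) - 1716 = (1 + 24) - 1716 = 25 - 1716 = -1691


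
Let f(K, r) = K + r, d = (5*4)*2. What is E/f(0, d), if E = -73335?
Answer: -14667/8 ≈ -1833.4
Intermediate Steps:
d = 40 (d = 20*2 = 40)
E/f(0, d) = -73335/(0 + 40) = -73335/40 = -73335*1/40 = -14667/8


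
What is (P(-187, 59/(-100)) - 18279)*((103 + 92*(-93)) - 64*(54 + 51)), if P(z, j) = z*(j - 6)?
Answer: 25864912391/100 ≈ 2.5865e+8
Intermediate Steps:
P(z, j) = z*(-6 + j)
(P(-187, 59/(-100)) - 18279)*((103 + 92*(-93)) - 64*(54 + 51)) = (-187*(-6 + 59/(-100)) - 18279)*((103 + 92*(-93)) - 64*(54 + 51)) = (-187*(-6 + 59*(-1/100)) - 18279)*((103 - 8556) - 64*105) = (-187*(-6 - 59/100) - 18279)*(-8453 - 6720) = (-187*(-659/100) - 18279)*(-15173) = (123233/100 - 18279)*(-15173) = -1704667/100*(-15173) = 25864912391/100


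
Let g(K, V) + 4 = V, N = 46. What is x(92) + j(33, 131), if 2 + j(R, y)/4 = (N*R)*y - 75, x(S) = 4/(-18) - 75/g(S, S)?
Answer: 629737357/792 ≈ 7.9512e+5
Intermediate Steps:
g(K, V) = -4 + V
x(S) = -2/9 - 75/(-4 + S) (x(S) = 4/(-18) - 75/(-4 + S) = 4*(-1/18) - 75/(-4 + S) = -2/9 - 75/(-4 + S))
j(R, y) = -308 + 184*R*y (j(R, y) = -8 + 4*((46*R)*y - 75) = -8 + 4*(46*R*y - 75) = -8 + 4*(-75 + 46*R*y) = -8 + (-300 + 184*R*y) = -308 + 184*R*y)
x(92) + j(33, 131) = (-667 - 2*92)/(9*(-4 + 92)) + (-308 + 184*33*131) = (⅑)*(-667 - 184)/88 + (-308 + 795432) = (⅑)*(1/88)*(-851) + 795124 = -851/792 + 795124 = 629737357/792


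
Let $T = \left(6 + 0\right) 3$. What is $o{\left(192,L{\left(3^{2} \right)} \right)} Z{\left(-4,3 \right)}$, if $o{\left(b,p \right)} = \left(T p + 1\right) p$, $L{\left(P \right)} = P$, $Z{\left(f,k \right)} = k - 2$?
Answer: $1467$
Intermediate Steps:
$T = 18$ ($T = 6 \cdot 3 = 18$)
$Z{\left(f,k \right)} = -2 + k$
$o{\left(b,p \right)} = p \left(1 + 18 p\right)$ ($o{\left(b,p \right)} = \left(18 p + 1\right) p = \left(1 + 18 p\right) p = p \left(1 + 18 p\right)$)
$o{\left(192,L{\left(3^{2} \right)} \right)} Z{\left(-4,3 \right)} = 3^{2} \left(1 + 18 \cdot 3^{2}\right) \left(-2 + 3\right) = 9 \left(1 + 18 \cdot 9\right) 1 = 9 \left(1 + 162\right) 1 = 9 \cdot 163 \cdot 1 = 1467 \cdot 1 = 1467$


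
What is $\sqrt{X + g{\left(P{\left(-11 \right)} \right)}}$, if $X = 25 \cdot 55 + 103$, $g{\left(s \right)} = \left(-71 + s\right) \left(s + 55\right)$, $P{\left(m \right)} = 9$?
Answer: $i \sqrt{2490} \approx 49.9 i$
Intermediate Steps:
$g{\left(s \right)} = \left(-71 + s\right) \left(55 + s\right)$
$X = 1478$ ($X = 1375 + 103 = 1478$)
$\sqrt{X + g{\left(P{\left(-11 \right)} \right)}} = \sqrt{1478 - \left(4049 - 81\right)} = \sqrt{1478 - 3968} = \sqrt{-2490} = i \sqrt{2490}$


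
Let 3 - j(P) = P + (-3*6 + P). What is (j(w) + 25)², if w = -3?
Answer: 2704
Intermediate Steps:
j(P) = 21 - 2*P (j(P) = 3 - (P + (-3*6 + P)) = 3 - (P + (-18 + P)) = 3 - (-18 + 2*P) = 3 + (18 - 2*P) = 21 - 2*P)
(j(w) + 25)² = ((21 - 2*(-3)) + 25)² = ((21 + 6) + 25)² = (27 + 25)² = 52² = 2704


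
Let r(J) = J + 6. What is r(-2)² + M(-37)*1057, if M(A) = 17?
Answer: 17985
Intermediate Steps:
r(J) = 6 + J
r(-2)² + M(-37)*1057 = (6 - 2)² + 17*1057 = 4² + 17969 = 16 + 17969 = 17985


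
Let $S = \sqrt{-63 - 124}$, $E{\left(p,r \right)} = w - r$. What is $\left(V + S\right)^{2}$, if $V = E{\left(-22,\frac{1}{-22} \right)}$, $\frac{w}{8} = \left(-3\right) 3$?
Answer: $\frac{2415381}{484} - \frac{1583 i \sqrt{187}}{11} \approx 4990.5 - 1967.9 i$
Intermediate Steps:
$w = -72$ ($w = 8 \left(\left(-3\right) 3\right) = 8 \left(-9\right) = -72$)
$E{\left(p,r \right)} = -72 - r$
$V = - \frac{1583}{22}$ ($V = -72 - \frac{1}{-22} = -72 - - \frac{1}{22} = -72 + \frac{1}{22} = - \frac{1583}{22} \approx -71.955$)
$S = i \sqrt{187}$ ($S = \sqrt{-187} = i \sqrt{187} \approx 13.675 i$)
$\left(V + S\right)^{2} = \left(- \frac{1583}{22} + i \sqrt{187}\right)^{2}$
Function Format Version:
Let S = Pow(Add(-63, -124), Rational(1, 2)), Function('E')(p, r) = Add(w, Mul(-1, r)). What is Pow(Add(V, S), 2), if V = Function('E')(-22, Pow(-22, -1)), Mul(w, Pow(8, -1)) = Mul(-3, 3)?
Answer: Add(Rational(2415381, 484), Mul(Rational(-1583, 11), I, Pow(187, Rational(1, 2)))) ≈ Add(4990.5, Mul(-1967.9, I))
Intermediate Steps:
w = -72 (w = Mul(8, Mul(-3, 3)) = Mul(8, -9) = -72)
Function('E')(p, r) = Add(-72, Mul(-1, r))
V = Rational(-1583, 22) (V = Add(-72, Mul(-1, Pow(-22, -1))) = Add(-72, Mul(-1, Rational(-1, 22))) = Add(-72, Rational(1, 22)) = Rational(-1583, 22) ≈ -71.955)
S = Mul(I, Pow(187, Rational(1, 2))) (S = Pow(-187, Rational(1, 2)) = Mul(I, Pow(187, Rational(1, 2))) ≈ Mul(13.675, I))
Pow(Add(V, S), 2) = Pow(Add(Rational(-1583, 22), Mul(I, Pow(187, Rational(1, 2)))), 2)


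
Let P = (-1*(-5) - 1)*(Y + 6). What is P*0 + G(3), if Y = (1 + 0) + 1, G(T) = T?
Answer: 3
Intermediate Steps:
Y = 2 (Y = 1 + 1 = 2)
P = 32 (P = (-1*(-5) - 1)*(2 + 6) = (5 - 1)*8 = 4*8 = 32)
P*0 + G(3) = 32*0 + 3 = 0 + 3 = 3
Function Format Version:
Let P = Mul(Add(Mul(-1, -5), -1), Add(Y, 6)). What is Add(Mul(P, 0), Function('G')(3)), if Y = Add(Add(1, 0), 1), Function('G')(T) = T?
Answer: 3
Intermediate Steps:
Y = 2 (Y = Add(1, 1) = 2)
P = 32 (P = Mul(Add(Mul(-1, -5), -1), Add(2, 6)) = Mul(Add(5, -1), 8) = Mul(4, 8) = 32)
Add(Mul(P, 0), Function('G')(3)) = Add(Mul(32, 0), 3) = Add(0, 3) = 3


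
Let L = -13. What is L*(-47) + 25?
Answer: 636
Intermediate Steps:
L*(-47) + 25 = -13*(-47) + 25 = 611 + 25 = 636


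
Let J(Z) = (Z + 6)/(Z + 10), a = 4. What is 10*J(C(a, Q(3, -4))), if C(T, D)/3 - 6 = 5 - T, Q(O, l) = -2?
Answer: 270/31 ≈ 8.7097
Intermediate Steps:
C(T, D) = 33 - 3*T (C(T, D) = 18 + 3*(5 - T) = 18 + (15 - 3*T) = 33 - 3*T)
J(Z) = (6 + Z)/(10 + Z)
10*J(C(a, Q(3, -4))) = 10*((6 + (33 - 3*4))/(10 + (33 - 3*4))) = 10*((6 + (33 - 12))/(10 + (33 - 12))) = 10*((6 + 21)/(10 + 21)) = 10*(27/31) = 270/31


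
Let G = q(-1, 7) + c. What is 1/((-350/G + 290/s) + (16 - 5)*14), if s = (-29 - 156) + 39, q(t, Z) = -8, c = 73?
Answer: 949/139151 ≈ 0.0068199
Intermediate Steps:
G = 65 (G = -8 + 73 = 65)
s = -146 (s = -185 + 39 = -146)
1/((-350/G + 290/s) + (16 - 5)*14) = 1/((-350/65 + 290/(-146)) + (16 - 5)*14) = 1/((-350*1/65 + 290*(-1/146)) + 11*14) = 1/((-70/13 - 145/73) + 154) = 1/(-6995/949 + 154) = 1/(139151/949) = 949/139151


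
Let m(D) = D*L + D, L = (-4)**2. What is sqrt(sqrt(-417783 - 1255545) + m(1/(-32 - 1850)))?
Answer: sqrt(-31994 + 14167696*I*sqrt(104583))/1882 ≈ 25.432 + 25.432*I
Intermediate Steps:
L = 16
m(D) = 17*D (m(D) = D*16 + D = 16*D + D = 17*D)
sqrt(sqrt(-417783 - 1255545) + m(1/(-32 - 1850))) = sqrt(sqrt(-417783 - 1255545) + 17/(-32 - 1850)) = sqrt(sqrt(-1673328) + 17/(-1882)) = sqrt(4*I*sqrt(104583) + 17*(-1/1882)) = sqrt(4*I*sqrt(104583) - 17/1882) = sqrt(-17/1882 + 4*I*sqrt(104583))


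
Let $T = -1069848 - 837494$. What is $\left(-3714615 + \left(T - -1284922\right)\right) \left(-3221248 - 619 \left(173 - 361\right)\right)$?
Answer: $13465955882660$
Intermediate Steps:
$T = -1907342$
$\left(-3714615 + \left(T - -1284922\right)\right) \left(-3221248 - 619 \left(173 - 361\right)\right) = \left(-3714615 - 622420\right) \left(-3221248 - 619 \left(173 - 361\right)\right) = \left(-3714615 + \left(-1907342 + 1284922\right)\right) \left(-3221248 - -116372\right) = \left(-3714615 - 622420\right) \left(-3221248 + 116372\right) = \left(-4337035\right) \left(-3104876\right) = 13465955882660$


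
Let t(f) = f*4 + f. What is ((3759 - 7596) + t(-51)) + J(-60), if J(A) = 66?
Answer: -4026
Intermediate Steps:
t(f) = 5*f (t(f) = 4*f + f = 5*f)
((3759 - 7596) + t(-51)) + J(-60) = ((3759 - 7596) + 5*(-51)) + 66 = (-3837 - 255) + 66 = -4092 + 66 = -4026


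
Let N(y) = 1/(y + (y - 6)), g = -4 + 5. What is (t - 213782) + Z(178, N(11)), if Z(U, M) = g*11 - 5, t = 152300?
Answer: -61476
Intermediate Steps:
g = 1
N(y) = 1/(-6 + 2*y) (N(y) = 1/(y + (-6 + y)) = 1/(-6 + 2*y))
Z(U, M) = 6 (Z(U, M) = 1*11 - 5 = 11 - 5 = 6)
(t - 213782) + Z(178, N(11)) = (152300 - 213782) + 6 = -61482 + 6 = -61476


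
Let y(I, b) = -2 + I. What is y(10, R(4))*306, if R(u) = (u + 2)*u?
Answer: 2448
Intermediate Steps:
R(u) = u*(2 + u) (R(u) = (2 + u)*u = u*(2 + u))
y(10, R(4))*306 = (-2 + 10)*306 = 8*306 = 2448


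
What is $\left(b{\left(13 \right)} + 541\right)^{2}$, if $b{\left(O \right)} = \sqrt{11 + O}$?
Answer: $292705 + 2164 \sqrt{6} \approx 2.9801 \cdot 10^{5}$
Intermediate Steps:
$\left(b{\left(13 \right)} + 541\right)^{2} = \left(\sqrt{11 + 13} + 541\right)^{2} = \left(\sqrt{24} + 541\right)^{2} = \left(2 \sqrt{6} + 541\right)^{2} = \left(541 + 2 \sqrt{6}\right)^{2}$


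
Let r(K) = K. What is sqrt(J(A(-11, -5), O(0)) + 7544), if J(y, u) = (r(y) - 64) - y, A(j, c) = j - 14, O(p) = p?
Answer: 2*sqrt(1870) ≈ 86.487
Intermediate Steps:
A(j, c) = -14 + j
J(y, u) = -64 (J(y, u) = (y - 64) - y = (-64 + y) - y = -64)
sqrt(J(A(-11, -5), O(0)) + 7544) = sqrt(-64 + 7544) = sqrt(7480) = 2*sqrt(1870)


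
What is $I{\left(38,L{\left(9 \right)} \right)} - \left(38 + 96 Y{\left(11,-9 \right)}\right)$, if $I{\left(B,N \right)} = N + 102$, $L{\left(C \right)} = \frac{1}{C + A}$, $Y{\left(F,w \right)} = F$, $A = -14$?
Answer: $- \frac{4961}{5} \approx -992.2$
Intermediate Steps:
$L{\left(C \right)} = \frac{1}{-14 + C}$ ($L{\left(C \right)} = \frac{1}{C - 14} = \frac{1}{-14 + C}$)
$I{\left(B,N \right)} = 102 + N$
$I{\left(38,L{\left(9 \right)} \right)} - \left(38 + 96 Y{\left(11,-9 \right)}\right) = \left(102 + \frac{1}{-14 + 9}\right) - 1094 = \left(102 + \frac{1}{-5}\right) - 1094 = \left(102 - \frac{1}{5}\right) - 1094 = \frac{509}{5} - 1094 = - \frac{4961}{5}$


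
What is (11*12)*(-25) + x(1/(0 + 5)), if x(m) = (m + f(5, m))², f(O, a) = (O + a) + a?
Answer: -81716/25 ≈ -3268.6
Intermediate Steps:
f(O, a) = O + 2*a
x(m) = (5 + 3*m)² (x(m) = (m + (5 + 2*m))² = (5 + 3*m)²)
(11*12)*(-25) + x(1/(0 + 5)) = (11*12)*(-25) + (5 + 3/(0 + 5))² = 132*(-25) + (5 + 3/5)² = -3300 + (5 + 3*(⅕))² = -3300 + (5 + ⅗)² = -3300 + (28/5)² = -3300 + 784/25 = -81716/25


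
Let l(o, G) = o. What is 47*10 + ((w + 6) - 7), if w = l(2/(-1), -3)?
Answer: 467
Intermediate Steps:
w = -2 (w = 2/(-1) = 2*(-1) = -2)
47*10 + ((w + 6) - 7) = 47*10 + ((-2 + 6) - 7) = 470 + (4 - 7) = 470 - 3 = 467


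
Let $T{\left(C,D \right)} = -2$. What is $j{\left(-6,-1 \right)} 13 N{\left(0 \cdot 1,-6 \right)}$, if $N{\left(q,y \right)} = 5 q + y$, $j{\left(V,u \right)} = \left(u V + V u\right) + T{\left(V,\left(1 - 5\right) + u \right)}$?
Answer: $-780$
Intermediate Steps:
$j{\left(V,u \right)} = -2 + 2 V u$ ($j{\left(V,u \right)} = \left(u V + V u\right) - 2 = \left(V u + V u\right) - 2 = 2 V u - 2 = -2 + 2 V u$)
$N{\left(q,y \right)} = y + 5 q$
$j{\left(-6,-1 \right)} 13 N{\left(0 \cdot 1,-6 \right)} = \left(-2 + 2 \left(-6\right) \left(-1\right)\right) 13 \left(-6 + 5 \cdot 0 \cdot 1\right) = \left(-2 + 12\right) 13 \left(-6 + 5 \cdot 0\right) = 10 \cdot 13 \left(-6 + 0\right) = 130 \left(-6\right) = -780$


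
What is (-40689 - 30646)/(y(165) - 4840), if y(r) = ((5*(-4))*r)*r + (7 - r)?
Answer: 71335/549498 ≈ 0.12982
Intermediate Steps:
y(r) = 7 - r - 20*r² (y(r) = (-20*r)*r + (7 - r) = -20*r² + (7 - r) = 7 - r - 20*r²)
(-40689 - 30646)/(y(165) - 4840) = (-40689 - 30646)/((7 - 1*165 - 20*165²) - 4840) = -71335/((7 - 165 - 20*27225) - 4840) = -71335/((7 - 165 - 544500) - 4840) = -71335/(-544658 - 4840) = -71335/(-549498) = -71335*(-1/549498) = 71335/549498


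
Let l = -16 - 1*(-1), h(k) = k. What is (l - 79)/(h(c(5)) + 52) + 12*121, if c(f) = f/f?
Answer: 76862/53 ≈ 1450.2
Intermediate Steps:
c(f) = 1
l = -15 (l = -16 + 1 = -15)
(l - 79)/(h(c(5)) + 52) + 12*121 = (-15 - 79)/(1 + 52) + 12*121 = -94/53 + 1452 = 76862/53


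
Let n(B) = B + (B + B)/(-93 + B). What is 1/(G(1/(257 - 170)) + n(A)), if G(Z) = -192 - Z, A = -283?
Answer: -16356/7744667 ≈ -0.0021119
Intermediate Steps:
n(B) = B + 2*B/(-93 + B) (n(B) = B + (2*B)/(-93 + B) = B + 2*B/(-93 + B))
1/(G(1/(257 - 170)) + n(A)) = 1/((-192 - 1/(257 - 170)) - 283*(-91 - 283)/(-93 - 283)) = 1/((-192 - 1/87) - 283*(-374)/(-376)) = 1/((-192 - 1*1/87) - 283*(-1/376)*(-374)) = 1/((-192 - 1/87) - 52921/188) = 1/(-16705/87 - 52921/188) = 1/(-7744667/16356) = -16356/7744667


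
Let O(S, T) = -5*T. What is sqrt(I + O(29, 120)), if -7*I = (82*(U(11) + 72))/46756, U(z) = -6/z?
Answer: I*sqrt(486071744239389)/900053 ≈ 24.495*I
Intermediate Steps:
I = -16113/900053 (I = -82*(-6/11 + 72)/(7*46756) = -82*(786/11)/(7*46756) = -64452/(77*46756) = -1/7*16113/128579 = -16113/900053 ≈ -0.017902)
sqrt(I + O(29, 120)) = sqrt(-16113/900053 - 5*120) = sqrt(-16113/900053 - 600) = sqrt(-540047913/900053) = I*sqrt(486071744239389)/900053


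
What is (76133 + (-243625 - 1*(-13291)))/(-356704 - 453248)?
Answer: 154201/809952 ≈ 0.19038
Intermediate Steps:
(76133 + (-243625 - 1*(-13291)))/(-356704 - 453248) = (76133 + (-243625 + 13291))/(-809952) = (76133 - 230334)*(-1/809952) = -154201*(-1/809952) = 154201/809952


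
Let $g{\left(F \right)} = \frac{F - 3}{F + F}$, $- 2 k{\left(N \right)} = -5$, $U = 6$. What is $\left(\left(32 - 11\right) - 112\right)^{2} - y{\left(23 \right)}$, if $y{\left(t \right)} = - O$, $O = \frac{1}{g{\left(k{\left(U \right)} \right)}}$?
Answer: $8271$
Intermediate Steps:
$k{\left(N \right)} = \frac{5}{2}$ ($k{\left(N \right)} = \left(- \frac{1}{2}\right) \left(-5\right) = \frac{5}{2}$)
$g{\left(F \right)} = \frac{-3 + F}{2 F}$
$O = -10$ ($O = \frac{1}{\frac{1}{2} \frac{1}{\frac{5}{2}} \left(-3 + \frac{5}{2}\right)} = \frac{1}{\frac{1}{2} \cdot \frac{2}{5} \left(- \frac{1}{2}\right)} = \frac{1}{- \frac{1}{10}} = -10$)
$y{\left(t \right)} = 10$ ($y{\left(t \right)} = \left(-1\right) \left(-10\right) = 10$)
$\left(\left(32 - 11\right) - 112\right)^{2} - y{\left(23 \right)} = \left(\left(32 - 11\right) - 112\right)^{2} - 10 = \left(21 - 112\right)^{2} - 10 = \left(-91\right)^{2} - 10 = 8281 - 10 = 8271$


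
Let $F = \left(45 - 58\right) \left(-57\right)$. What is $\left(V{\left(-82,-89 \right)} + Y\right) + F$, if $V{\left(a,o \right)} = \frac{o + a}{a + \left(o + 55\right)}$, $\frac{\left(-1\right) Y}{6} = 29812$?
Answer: $- \frac{20663025}{116} \approx -1.7813 \cdot 10^{5}$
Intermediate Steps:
$Y = -178872$ ($Y = \left(-6\right) 29812 = -178872$)
$V{\left(a,o \right)} = \frac{a + o}{55 + a + o}$ ($V{\left(a,o \right)} = \frac{a + o}{a + \left(55 + o\right)} = \frac{a + o}{55 + a + o}$)
$F = 741$ ($F = \left(-13\right) \left(-57\right) = 741$)
$\left(V{\left(-82,-89 \right)} + Y\right) + F = \left(\frac{-82 - 89}{55 - 82 - 89} - 178872\right) + 741 = \left(\frac{1}{-116} \left(-171\right) - 178872\right) + 741 = \left(\left(- \frac{1}{116}\right) \left(-171\right) - 178872\right) + 741 = \left(\frac{171}{116} - 178872\right) + 741 = - \frac{20748981}{116} + 741 = - \frac{20663025}{116}$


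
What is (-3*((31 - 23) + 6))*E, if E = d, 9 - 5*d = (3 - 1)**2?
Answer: -42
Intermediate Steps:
d = 1 (d = 9/5 - (3 - 1)**2/5 = 9/5 - 1/5*2**2 = 9/5 - 1/5*4 = 9/5 - 4/5 = 1)
E = 1
(-3*((31 - 23) + 6))*E = -3*((31 - 23) + 6)*1 = -3*(8 + 6)*1 = -3*14*1 = -42*1 = -42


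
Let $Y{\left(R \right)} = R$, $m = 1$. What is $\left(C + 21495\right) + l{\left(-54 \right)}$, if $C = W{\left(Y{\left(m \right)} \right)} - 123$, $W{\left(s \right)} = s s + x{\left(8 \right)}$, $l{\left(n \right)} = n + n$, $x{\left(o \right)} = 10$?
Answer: $21275$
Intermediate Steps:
$l{\left(n \right)} = 2 n$
$W{\left(s \right)} = 10 + s^{2}$ ($W{\left(s \right)} = s s + 10 = s^{2} + 10 = 10 + s^{2}$)
$C = -112$ ($C = \left(10 + 1^{2}\right) - 123 = \left(10 + 1\right) - 123 = 11 - 123 = -112$)
$\left(C + 21495\right) + l{\left(-54 \right)} = \left(-112 + 21495\right) + 2 \left(-54\right) = 21383 - 108 = 21275$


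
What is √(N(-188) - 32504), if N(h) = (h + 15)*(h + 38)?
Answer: I*√6554 ≈ 80.957*I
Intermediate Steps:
N(h) = (15 + h)*(38 + h)
√(N(-188) - 32504) = √((570 + (-188)² + 53*(-188)) - 32504) = √((570 + 35344 - 9964) - 32504) = √(25950 - 32504) = √(-6554) = I*√6554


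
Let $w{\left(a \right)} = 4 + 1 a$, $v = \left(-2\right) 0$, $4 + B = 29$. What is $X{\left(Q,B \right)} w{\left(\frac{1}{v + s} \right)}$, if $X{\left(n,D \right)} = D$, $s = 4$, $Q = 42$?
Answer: $\frac{425}{4} \approx 106.25$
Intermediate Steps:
$B = 25$ ($B = -4 + 29 = 25$)
$v = 0$
$w{\left(a \right)} = 4 + a$
$X{\left(Q,B \right)} w{\left(\frac{1}{v + s} \right)} = 25 \left(4 + \frac{1}{0 + 4}\right) = 25 \left(4 + \frac{1}{4}\right) = 25 \cdot \frac{17}{4} = \frac{425}{4}$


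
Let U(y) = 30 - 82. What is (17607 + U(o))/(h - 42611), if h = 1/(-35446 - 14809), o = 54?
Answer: -882226525/2141415806 ≈ -0.41198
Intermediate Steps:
U(y) = -52
h = -1/50255 (h = 1/(-50255) = -1/50255 ≈ -1.9899e-5)
(17607 + U(o))/(h - 42611) = (17607 - 52)/(-1/50255 - 42611) = 17555/(-2141415806/50255) = 17555*(-50255/2141415806) = -882226525/2141415806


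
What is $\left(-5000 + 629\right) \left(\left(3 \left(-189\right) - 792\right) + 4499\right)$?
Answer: $-13724940$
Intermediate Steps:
$\left(-5000 + 629\right) \left(\left(3 \left(-189\right) - 792\right) + 4499\right) = - 4371 \left(\left(-567 - 792\right) + 4499\right) = - 4371 \left(-1359 + 4499\right) = \left(-4371\right) 3140 = -13724940$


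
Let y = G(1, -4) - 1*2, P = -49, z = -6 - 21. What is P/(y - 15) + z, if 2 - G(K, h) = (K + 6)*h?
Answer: -400/13 ≈ -30.769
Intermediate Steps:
z = -27
G(K, h) = 2 - h*(6 + K) (G(K, h) = 2 - (K + 6)*h = 2 - (6 + K)*h = 2 - h*(6 + K))
y = 28 (y = (2 - 6*(-4) - 1*1*(-4)) - 1*2 = (2 + 24 + 4) - 2 = 30 - 2 = 28)
P/(y - 15) + z = -49/(28 - 15) - 27 = -49/13 - 27 = -400/13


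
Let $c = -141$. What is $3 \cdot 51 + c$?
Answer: $12$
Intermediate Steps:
$3 \cdot 51 + c = 3 \cdot 51 - 141 = 153 - 141 = 12$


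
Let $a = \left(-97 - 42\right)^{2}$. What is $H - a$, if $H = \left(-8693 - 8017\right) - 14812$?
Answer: $-50843$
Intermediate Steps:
$a = 19321$ ($a = \left(-139\right)^{2} = 19321$)
$H = -31522$ ($H = -16710 - 14812 = -31522$)
$H - a = -31522 - 19321 = -50843$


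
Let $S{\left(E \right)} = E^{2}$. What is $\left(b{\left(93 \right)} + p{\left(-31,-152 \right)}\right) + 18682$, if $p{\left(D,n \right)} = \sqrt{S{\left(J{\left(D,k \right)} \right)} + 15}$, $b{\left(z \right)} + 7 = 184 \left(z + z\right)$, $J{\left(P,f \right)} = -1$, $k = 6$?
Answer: $52903$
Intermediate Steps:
$b{\left(z \right)} = -7 + 368 z$ ($b{\left(z \right)} = -7 + 184 \left(z + z\right) = -7 + 184 \cdot 2 z = -7 + 368 z$)
$p{\left(D,n \right)} = 4$ ($p{\left(D,n \right)} = \sqrt{\left(-1\right)^{2} + 15} = \sqrt{1 + 15} = \sqrt{16} = 4$)
$\left(b{\left(93 \right)} + p{\left(-31,-152 \right)}\right) + 18682 = \left(\left(-7 + 368 \cdot 93\right) + 4\right) + 18682 = \left(\left(-7 + 34224\right) + 4\right) + 18682 = \left(34217 + 4\right) + 18682 = 34221 + 18682 = 52903$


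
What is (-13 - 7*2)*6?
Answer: -162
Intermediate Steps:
(-13 - 7*2)*6 = (-13 - 1*14)*6 = (-13 - 14)*6 = -27*6 = -162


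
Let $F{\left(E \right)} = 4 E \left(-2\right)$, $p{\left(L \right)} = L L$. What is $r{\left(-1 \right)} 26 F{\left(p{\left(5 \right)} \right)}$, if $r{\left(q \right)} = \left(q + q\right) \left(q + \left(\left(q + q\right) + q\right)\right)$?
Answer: $-41600$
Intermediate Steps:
$p{\left(L \right)} = L^{2}$
$F{\left(E \right)} = - 8 E$
$r{\left(q \right)} = 8 q^{2}$ ($r{\left(q \right)} = 2 q \left(q + \left(2 q + q\right)\right) = 2 q \left(q + 3 q\right) = 2 q 4 q = 8 q^{2}$)
$r{\left(-1 \right)} 26 F{\left(p{\left(5 \right)} \right)} = 8 \left(-1\right)^{2} \cdot 26 \left(- 8 \cdot 5^{2}\right) = 8 \cdot 1 \cdot 26 \left(\left(-8\right) 25\right) = 8 \cdot 26 \left(-200\right) = 208 \left(-200\right) = -41600$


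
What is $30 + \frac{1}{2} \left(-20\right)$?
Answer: $20$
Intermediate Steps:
$30 + \frac{1}{2} \left(-20\right) = 30 - 10 = 20$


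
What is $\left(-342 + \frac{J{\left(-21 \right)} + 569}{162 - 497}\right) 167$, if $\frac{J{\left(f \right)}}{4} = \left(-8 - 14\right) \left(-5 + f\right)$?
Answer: $- \frac{19610309}{335} \approx -58538.0$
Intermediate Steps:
$J{\left(f \right)} = 440 - 88 f$ ($J{\left(f \right)} = 4 \left(-8 - 14\right) \left(-5 + f\right) = 4 \left(- 22 \left(-5 + f\right)\right) = 4 \left(110 - 22 f\right) = 440 - 88 f$)
$\left(-342 + \frac{J{\left(-21 \right)} + 569}{162 - 497}\right) 167 = \left(-342 + \frac{\left(440 - -1848\right) + 569}{162 - 497}\right) 167 = \left(-342 + \frac{\left(440 + 1848\right) + 569}{-335}\right) 167 = \left(-342 + \left(2288 + 569\right) \left(- \frac{1}{335}\right)\right) 167 = \left(-342 + 2857 \left(- \frac{1}{335}\right)\right) 167 = \left(-342 - \frac{2857}{335}\right) 167 = \left(- \frac{117427}{335}\right) 167 = - \frac{19610309}{335}$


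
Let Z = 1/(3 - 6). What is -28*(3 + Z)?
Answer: -224/3 ≈ -74.667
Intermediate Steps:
Z = -⅓ (Z = 1/(-3) = -⅓ ≈ -0.33333)
-28*(3 + Z) = -28*(3 - ⅓) = -28*8/3 = -14*16/3 = -224/3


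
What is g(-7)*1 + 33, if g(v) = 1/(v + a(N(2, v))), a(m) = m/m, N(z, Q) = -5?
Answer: 197/6 ≈ 32.833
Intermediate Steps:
a(m) = 1
g(v) = 1/(1 + v) (g(v) = 1/(v + 1) = 1/(1 + v))
g(-7)*1 + 33 = 1/(1 - 7) + 33 = 1/(-6) + 33 = -⅙*1 + 33 = -⅙ + 33 = 197/6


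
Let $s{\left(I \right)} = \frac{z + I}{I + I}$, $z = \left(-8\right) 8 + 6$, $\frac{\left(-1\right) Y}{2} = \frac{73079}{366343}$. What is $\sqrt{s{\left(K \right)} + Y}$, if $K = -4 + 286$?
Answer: $\frac{i \sqrt{4807471564410}}{51654363} \approx 0.042447 i$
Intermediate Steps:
$Y = - \frac{146158}{366343}$ ($Y = - 2 \cdot \frac{73079}{366343} = - 2 \cdot 73079 \cdot \frac{1}{366343} = \left(-2\right) \frac{73079}{366343} = - \frac{146158}{366343} \approx -0.39896$)
$z = -58$ ($z = -64 + 6 = -58$)
$K = 282$
$s{\left(I \right)} = \frac{-58 + I}{2 I}$ ($s{\left(I \right)} = \frac{-58 + I}{I + I} = \frac{-58 + I}{2 I}$)
$\sqrt{s{\left(K \right)} + Y} = \sqrt{\frac{-58 + 282}{2 \cdot 282} - \frac{146158}{366343}} = \sqrt{\frac{1}{2} \cdot \frac{1}{282} \cdot 224 - \frac{146158}{366343}} = \sqrt{\frac{56}{141} - \frac{146158}{366343}} = \sqrt{- \frac{93070}{51654363}} = \frac{i \sqrt{4807471564410}}{51654363}$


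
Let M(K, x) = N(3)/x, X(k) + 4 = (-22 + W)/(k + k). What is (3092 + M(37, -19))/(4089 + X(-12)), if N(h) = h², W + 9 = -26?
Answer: 469912/621281 ≈ 0.75636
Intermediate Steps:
W = -35 (W = -9 - 26 = -35)
X(k) = -4 - 57/(2*k) (X(k) = -4 + (-22 - 35)/(k + k) = -4 - 57*1/(2*k) = -4 - 57/(2*k))
M(K, x) = 9/x (M(K, x) = 3²/x = 9/x)
(3092 + M(37, -19))/(4089 + X(-12)) = (3092 + 9/(-19))/(4089 + (-4 - 57/2/(-12))) = (3092 + 9*(-1/19))/(4089 + (-4 - 57/2*(-1/12))) = (3092 - 9/19)/(4089 + (-4 + 19/8)) = 58739/(19*(4089 - 13/8)) = 58739/(19*(32699/8)) = (58739/19)*(8/32699) = 469912/621281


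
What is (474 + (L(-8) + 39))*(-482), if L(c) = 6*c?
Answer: -224130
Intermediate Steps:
(474 + (L(-8) + 39))*(-482) = (474 + (6*(-8) + 39))*(-482) = (474 + (-48 + 39))*(-482) = (474 - 9)*(-482) = 465*(-482) = -224130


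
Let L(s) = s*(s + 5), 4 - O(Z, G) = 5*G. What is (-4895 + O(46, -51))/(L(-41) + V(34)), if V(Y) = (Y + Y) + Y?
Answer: -2318/789 ≈ -2.9379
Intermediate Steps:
O(Z, G) = 4 - 5*G
V(Y) = 3*Y (V(Y) = 2*Y + Y = 3*Y)
L(s) = s*(5 + s)
(-4895 + O(46, -51))/(L(-41) + V(34)) = (-4895 + (4 - 5*(-51)))/(-41*(5 - 41) + 3*34) = (-4895 + (4 + 255))/(-41*(-36) + 102) = (-4895 + 259)/(1476 + 102) = -4636/1578 = -4636*1/1578 = -2318/789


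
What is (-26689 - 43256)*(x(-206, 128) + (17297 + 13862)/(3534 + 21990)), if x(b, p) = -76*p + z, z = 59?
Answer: 5753218656055/8508 ≈ 6.7621e+8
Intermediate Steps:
x(b, p) = 59 - 76*p (x(b, p) = -76*p + 59 = 59 - 76*p)
(-26689 - 43256)*(x(-206, 128) + (17297 + 13862)/(3534 + 21990)) = (-26689 - 43256)*((59 - 76*128) + (17297 + 13862)/(3534 + 21990)) = -69945*((59 - 9728) + 31159/25524) = -69945*(-9669 + 31159*(1/25524)) = -69945*(-9669 + 31159/25524) = -69945*(-246760397/25524) = 5753218656055/8508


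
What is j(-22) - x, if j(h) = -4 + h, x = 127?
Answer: -153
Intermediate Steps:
j(-22) - x = (-4 - 22) - 1*127 = -26 - 127 = -153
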